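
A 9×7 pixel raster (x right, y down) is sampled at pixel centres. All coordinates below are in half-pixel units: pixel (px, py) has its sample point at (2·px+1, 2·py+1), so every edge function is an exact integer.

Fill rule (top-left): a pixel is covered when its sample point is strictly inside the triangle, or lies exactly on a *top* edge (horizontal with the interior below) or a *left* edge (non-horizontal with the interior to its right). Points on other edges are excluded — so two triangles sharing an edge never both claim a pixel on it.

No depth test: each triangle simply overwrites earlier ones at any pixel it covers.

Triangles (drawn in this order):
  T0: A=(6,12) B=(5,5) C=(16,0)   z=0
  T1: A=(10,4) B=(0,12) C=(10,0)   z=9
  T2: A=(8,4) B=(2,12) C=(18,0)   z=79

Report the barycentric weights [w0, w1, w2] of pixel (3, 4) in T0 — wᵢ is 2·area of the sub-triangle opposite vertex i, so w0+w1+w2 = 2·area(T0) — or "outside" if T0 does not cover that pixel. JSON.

T0:
  2·area = 82
  edge (6, 12)→(5, 5): d=(-1,-7) top-left  bias=+0
  edge (5, 5)→(16, 0): d=(11,-5) top-left  bias=+0
  edge (16, 0)→(6, 12): d=(-10,12) right/bottom  bias=-1
    (7,0)@(15, 1): e=[74,6,2] → X
    (8,0)@(17, 1): e=[88,16,-22] → .
    (5,1)@(11, 3): e=[44,8,30] → X
    (6,1)@(13, 3): e=[58,18,6] → X
    (7,1)@(15, 3): e=[72,28,-18] → .
    (2,2)@(5, 5): e=[0,0,82] → X  [on edge]
    (3,2)@(7, 5): e=[14,10,58] → X
    (4,2)@(9, 5): e=[28,20,34] → X
    (6,2)@(13, 5): e=[56,40,-14] → .
    (2,3)@(5, 7): e=[-2,22,62] → .
    (3,3)@(7, 7): e=[12,32,38] → X
    (5,3)@(11, 7): e=[40,52,-10] → .
  covered (10 px):
    . . . . . . . X .
    . . . . . X X . .
    . . X X X X . . .
    . . . X X . . . .
    . . . X . . . . .
    . . . . . . . . .
    . . . . . . . . .
T1:
  2·area = 40
  edge (10, 4)→(0, 12): d=(-10,8) right/bottom  bias=-1
  edge (0, 12)→(10, 0): d=(10,-12) top-left  bias=+0
  edge (10, 0)→(10, 4): d=(0,4) right/bottom  bias=-1
    (4,1)@(9, 3): e=[18,18,4] → X
    (5,1)@(11, 3): e=[2,42,-4] → .
    (3,2)@(7, 5): e=[14,14,12] → X
    (4,2)@(9, 5): e=[-2,38,4] → .
    (2,3)@(5, 7): e=[10,10,20] → X
    (3,3)@(7, 7): e=[-6,34,12] → .
    (1,4)@(3, 9): e=[6,6,28] → X
    (2,4)@(5, 9): e=[-10,30,20] → .
    (0,5)@(1, 11): e=[2,2,36] → X
    (1,5)@(3, 11): e=[-14,26,28] → .
    (0,6)@(1, 13): e=[-18,22,36] → .
  covered (5 px):
    . . . . . . . . .
    . . . . X . . . .
    . . . X . . . . .
    . . X . . . . . .
    . X . . . . . . .
    X . . . . . . . .
    . . . . . . . . .
T2:
  2·area = 56  (B↔C swapped to make it positive)
  edge (8, 4)→(18, 0): d=(10,-4) top-left  bias=+0
  edge (18, 0)→(2, 12): d=(-16,12) right/bottom  bias=-1
  edge (2, 12)→(8, 4): d=(6,-8) top-left  bias=+0
    (5,1)@(11, 3): e=[2,36,18] → X
    (6,1)@(13, 3): e=[10,12,34] → X
    (7,1)@(15, 3): e=[18,-12,50] → .
    (4,2)@(9, 5): e=[14,28,14] → X
    (6,2)@(13, 5): e=[30,-20,46] → .
    (3,3)@(7, 7): e=[26,20,10] → X
    (4,3)@(9, 7): e=[34,-4,26] → .
    (5,3)@(11, 7): e=[42,-28,42] → .
    (2,4)@(5, 9): e=[38,12,6] → X
    (3,4)@(7, 9): e=[46,-12,22] → .
    (1,5)@(3, 11): e=[50,4,2] → X
    (2,5)@(5, 11): e=[58,-20,18] → .
  covered (7 px):
    . . . . . . . . .
    . . . . . X X . .
    . . . . X X . . .
    . . . X . . . . .
    . . X . . . . . .
    . X . . . . . . .
    . . . . . . . . .

Answer: [54,18,10]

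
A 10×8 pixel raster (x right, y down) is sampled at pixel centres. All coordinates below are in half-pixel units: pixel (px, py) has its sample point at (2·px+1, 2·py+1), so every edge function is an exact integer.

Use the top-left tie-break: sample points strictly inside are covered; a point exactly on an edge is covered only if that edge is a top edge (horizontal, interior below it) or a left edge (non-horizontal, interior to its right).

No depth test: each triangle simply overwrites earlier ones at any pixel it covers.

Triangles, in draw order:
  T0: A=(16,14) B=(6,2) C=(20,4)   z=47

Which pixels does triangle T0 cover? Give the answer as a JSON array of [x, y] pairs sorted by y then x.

T0:
  2·area = 148
  edge (16, 14)→(6, 2): d=(-10,-12) top-left  bias=+0
  edge (6, 2)→(20, 4): d=(14,2) right/bottom  bias=-1
  edge (20, 4)→(16, 14): d=(-4,10) right/bottom  bias=-1
    (3,1)@(7, 3): e=[2,12,134] → █
    (4,1)@(9, 3): e=[26,8,114] → █
    (5,1)@(11, 3): e=[50,4,94] → █
    (6,1)@(13, 3): e=[74,0,74] → ·  [on edge]
    (3,2)@(7, 5): e=[-18,40,126] → ·
    (4,2)@(9, 5): e=[6,36,106] → █
    (6,2)@(13, 5): e=[54,28,66] → █
    (7,2)@(15, 5): e=[78,24,46] → █
    (8,2)@(17, 5): e=[102,20,26] → █
    (9,2)@(19, 5): e=[126,16,6] → █
    (4,3)@(9, 7): e=[-14,64,98] → ·
    (5,3)@(11, 7): e=[10,60,78] → █
  covered (18 px):
    · · · · · · · · · ·
    · · · █ █ █ · · · ·
    · · · · █ █ █ █ █ █
    · · · · · █ █ █ █ ·
    · · · · · · █ █ █ ·
    · · · · · · · █ █ ·
    · · · · · · · · · ·
    · · · · · · · · · ·

Answer: [[3,1],[4,1],[5,1],[4,2],[5,2],[6,2],[7,2],[8,2],[9,2],[5,3],[6,3],[7,3],[8,3],[6,4],[7,4],[8,4],[7,5],[8,5]]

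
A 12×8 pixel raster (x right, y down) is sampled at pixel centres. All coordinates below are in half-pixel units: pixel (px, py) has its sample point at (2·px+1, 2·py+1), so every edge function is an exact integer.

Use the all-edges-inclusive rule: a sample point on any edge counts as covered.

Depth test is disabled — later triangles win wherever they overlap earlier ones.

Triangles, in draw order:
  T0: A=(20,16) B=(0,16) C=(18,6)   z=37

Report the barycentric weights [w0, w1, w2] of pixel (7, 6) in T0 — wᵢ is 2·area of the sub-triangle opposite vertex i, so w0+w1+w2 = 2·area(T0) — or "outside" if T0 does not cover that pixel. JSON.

T0:
  2·area = 200
  edge (20, 16)→(0, 16): d=(-20,0) inclusive
  edge (0, 16)→(18, 6): d=(18,-10) inclusive
  edge (18, 6)→(20, 16): d=(2,10) inclusive
    (8,0)@(17, 1): e=[300,-100,0] → ·  [on edge]
    (8,3)@(17, 7): e=[180,8,12] → #
    (9,3)@(19, 7): e=[180,28,-8] → ·
    (6,4)@(13, 9): e=[140,4,56] → #
    (7,4)@(15, 9): e=[140,24,36] → #
    (9,4)@(19, 9): e=[140,64,-4] → ·
    (4,5)@(9, 11): e=[100,0,100] → #  [on edge]
    (5,5)@(11, 11): e=[100,20,80] → #
    (9,5)@(19, 11): e=[100,100,0] → #  [on edge]
    (10,5)@(21, 11): e=[100,120,-20] → ·
    (3,6)@(7, 13): e=[60,16,124] → #
    (10,6)@(21, 13): e=[60,156,-16] → ·
  covered (26 px):
    · · · · · · · · · · · ·
    · · · · · · · · · · · ·
    · · · · · · · · · · · ·
    · · · · · · · · # · · ·
    · · · · · · # # # · · ·
    · · · · # # # # # # · ·
    · · · # # # # # # # · ·
    · # # # # # # # # # · ·

Final: [96,44,60]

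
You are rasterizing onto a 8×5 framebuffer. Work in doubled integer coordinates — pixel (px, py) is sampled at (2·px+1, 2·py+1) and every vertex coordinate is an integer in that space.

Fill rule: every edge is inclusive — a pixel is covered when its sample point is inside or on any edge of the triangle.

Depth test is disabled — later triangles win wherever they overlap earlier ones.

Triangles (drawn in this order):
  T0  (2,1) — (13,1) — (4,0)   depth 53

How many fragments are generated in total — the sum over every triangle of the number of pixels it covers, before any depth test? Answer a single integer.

T0:
  2·area = 11  (B↔C swapped to make it positive)
  edge (2, 1)→(4, 0): d=(2,-1) inclusive
  edge (4, 0)→(13, 1): d=(9,1) inclusive
  edge (13, 1)→(2, 1): d=(-11,0) inclusive
    (0,0)@(1, 1): e=[-1,12,0] → .  [on edge]
    (1,0)@(3, 1): e=[1,10,0] → X  [on edge]
    (2,0)@(5, 1): e=[3,8,0] → X  [on edge]
    (3,0)@(7, 1): e=[5,6,0] → X  [on edge]
    (4,0)@(9, 1): e=[7,4,0] → X  [on edge]
    (5,0)@(11, 1): e=[9,2,0] → X  [on edge]
    (6,0)@(13, 1): e=[11,0,0] → X  [on edge]
    (7,0)@(15, 1): e=[13,-2,0] → .  [on edge]
    (1,1)@(3, 3): e=[5,28,-22] → .
    (2,1)@(5, 3): e=[7,26,-22] → .
    (3,1)@(7, 3): e=[9,24,-22] → .
    (4,1)@(9, 3): e=[11,22,-22] → .
  covered (6 px):
    . X X X X X X .
    . . . . . . . .
    . . . . . . . .
    . . . . . . . .
    . . . . . . . .

Answer: 6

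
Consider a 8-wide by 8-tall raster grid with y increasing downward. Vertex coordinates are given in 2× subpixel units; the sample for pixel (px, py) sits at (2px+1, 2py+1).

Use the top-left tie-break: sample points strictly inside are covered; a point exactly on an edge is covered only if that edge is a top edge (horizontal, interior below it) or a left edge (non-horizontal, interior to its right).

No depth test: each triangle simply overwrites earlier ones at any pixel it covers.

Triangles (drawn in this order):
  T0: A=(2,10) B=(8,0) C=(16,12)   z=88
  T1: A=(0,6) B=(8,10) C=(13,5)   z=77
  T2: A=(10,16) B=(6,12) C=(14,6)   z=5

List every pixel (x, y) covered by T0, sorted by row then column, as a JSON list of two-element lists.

T0:
  2·area = 152
  edge (2, 10)→(8, 0): d=(6,-10) top-left  bias=+0
  edge (8, 0)→(16, 12): d=(8,12) right/bottom  bias=-1
  edge (16, 12)→(2, 10): d=(-14,-2) top-left  bias=+0
    (3,1)@(7, 3): e=[8,36,108] → X
    (4,1)@(9, 3): e=[28,12,112] → X
    (5,1)@(11, 3): e=[48,-12,116] → .
    (2,2)@(5, 5): e=[0,76,76] → X  [on edge]
    (5,2)@(11, 5): e=[60,4,88] → X
    (6,2)@(13, 5): e=[80,-20,92] → .
    (2,3)@(5, 7): e=[12,92,48] → X
    (6,3)@(13, 7): e=[92,-4,64] → .
    (1,4)@(3, 9): e=[4,132,16] → X
    (6,4)@(13, 9): e=[104,12,36] → X
    (7,4)@(15, 9): e=[124,-12,40] → .
    (1,5)@(3, 11): e=[16,148,-12] → .
    (4,5)@(9, 11): e=[76,76,0] → X  [on edge]
  covered (20 px):
    . . . . . . . .
    . . . X X . . .
    . . X X X X . .
    . . X X X X . .
    . X X X X X X .
    . . . . X X X X
    . . . . . . . .
    . . . . . . . .
T1:
  2·area = 60  (B↔C swapped to make it positive)
  edge (0, 6)→(13, 5): d=(13,-1) top-left  bias=+0
  edge (13, 5)→(8, 10): d=(-5,5) right/bottom  bias=-1
  edge (8, 10)→(0, 6): d=(-8,-4) top-left  bias=+0
    (7,1)@(15, 3): e=[-24,0,84] → .  [on edge]
    (6,2)@(13, 5): e=[0,0,60] → .  [on edge]
    (1,3)@(3, 7): e=[16,40,4] → X
    (2,3)@(5, 7): e=[18,30,12] → X
    (3,3)@(7, 7): e=[20,20,20] → X
    (4,3)@(9, 7): e=[22,10,28] → X
    (5,3)@(11, 7): e=[24,0,36] → .  [on edge]
    (1,4)@(3, 9): e=[42,30,-12] → .
    (2,4)@(5, 9): e=[44,20,-4] → .
    (3,4)@(7, 9): e=[46,10,4] → X
    (4,4)@(9, 9): e=[48,0,12] → .  [on edge]
    (3,5)@(7, 11): e=[72,0,-12] → .  [on edge]
    (2,6)@(5, 13): e=[96,0,-36] → .  [on edge]
    (1,7)@(3, 15): e=[120,0,-60] → .  [on edge]
  covered (5 px):
    . . . . . . . .
    . . . . . . . .
    . . . . . . . .
    . X X X X . . .
    . . . X . . . .
    . . . . . . . .
    . . . . . . . .
    . . . . . . . .
T2:
  2·area = 56
  edge (10, 16)→(6, 12): d=(-4,-4) top-left  bias=+0
  edge (6, 12)→(14, 6): d=(8,-6) top-left  bias=+0
  edge (14, 6)→(10, 16): d=(-4,10) right/bottom  bias=-1
    (0,3)@(1, 7): e=[0,-70,126] → .  [on edge]
    (6,3)@(13, 7): e=[48,2,6] → X
    (7,3)@(15, 7): e=[56,14,-14] → .
    (1,4)@(3, 9): e=[0,-42,98] → .  [on edge]
    (5,4)@(11, 9): e=[32,6,18] → X
    (6,4)@(13, 9): e=[40,18,-2] → .
    (2,5)@(5, 11): e=[0,-14,70] → .  [on edge]
    (4,5)@(9, 11): e=[16,10,30] → X
    (6,5)@(13, 11): e=[32,34,-10] → .
    (3,6)@(7, 13): e=[0,14,42] → X  [on edge]
    (6,6)@(13, 13): e=[24,50,-18] → .
    (3,7)@(7, 15): e=[-8,30,34] → .
    (4,7)@(9, 15): e=[0,42,14] → X  [on edge]
  covered (8 px):
    . . . . . . . .
    . . . . . . . .
    . . . . . . . .
    . . . . . . X .
    . . . . . X . .
    . . . . X X . .
    . . . X X X . .
    . . . . X . . .

Final: [[3,1],[4,1],[2,2],[3,2],[4,2],[5,2],[2,3],[3,3],[4,3],[5,3],[1,4],[2,4],[3,4],[4,4],[5,4],[6,4],[4,5],[5,5],[6,5],[7,5]]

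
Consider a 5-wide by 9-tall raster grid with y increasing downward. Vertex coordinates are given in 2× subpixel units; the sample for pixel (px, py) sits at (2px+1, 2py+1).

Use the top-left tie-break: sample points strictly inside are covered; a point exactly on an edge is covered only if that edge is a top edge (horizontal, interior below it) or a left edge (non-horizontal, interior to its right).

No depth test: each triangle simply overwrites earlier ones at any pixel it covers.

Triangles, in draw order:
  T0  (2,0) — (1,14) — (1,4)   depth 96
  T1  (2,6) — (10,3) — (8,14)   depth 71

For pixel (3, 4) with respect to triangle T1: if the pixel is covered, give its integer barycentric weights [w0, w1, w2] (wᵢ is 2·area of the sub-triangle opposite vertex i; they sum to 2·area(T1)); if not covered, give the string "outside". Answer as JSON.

T0:
  2·area = 10
  edge (2, 0)→(1, 14): d=(-1,14) right/bottom  bias=-1
  edge (1, 14)→(1, 4): d=(0,-10) top-left  bias=+0
  edge (1, 4)→(2, 0): d=(1,-4) top-left  bias=+0
    (0,0)@(1, 1): e=[13,0,-3] → ·  [on edge]
    (0,1)@(1, 3): e=[11,0,-1] → ·  [on edge]
    (0,2)@(1, 5): e=[9,0,1] → █  [on edge]
    (1,2)@(3, 5): e=[-19,20,9] → ·
    (0,3)@(1, 7): e=[7,0,3] → █  [on edge]
    (1,3)@(3, 7): e=[-21,20,11] → ·
    (0,4)@(1, 9): e=[5,0,5] → █  [on edge]
    (1,4)@(3, 9): e=[-23,20,13] → ·
    (0,5)@(1, 11): e=[3,0,7] → █  [on edge]
    (1,5)@(3, 11): e=[-25,20,15] → ·
    (0,6)@(1, 13): e=[1,0,9] → █  [on edge]
    (1,6)@(3, 13): e=[-27,20,17] → ·
    (0,7)@(1, 15): e=[-1,0,11] → ·  [on edge]
    (0,8)@(1, 17): e=[-3,0,13] → ·  [on edge]
  covered (5 px):
    · · · · ·
    · · · · ·
    █ · · · ·
    █ · · · ·
    █ · · · ·
    █ · · · ·
    █ · · · ·
    · · · · ·
    · · · · ·
T1:
  2·area = 82
  edge (2, 6)→(10, 3): d=(8,-3) top-left  bias=+0
  edge (10, 3)→(8, 14): d=(-2,11) right/bottom  bias=-1
  edge (8, 14)→(2, 6): d=(-6,-8) top-left  bias=+0
    (2,2)@(5, 5): e=[1,51,30] → █
    (3,2)@(7, 5): e=[7,29,46] → █
    (4,2)@(9, 5): e=[13,7,62] → █
    (1,3)@(3, 7): e=[11,69,2] → █
    (1,4)@(3, 9): e=[27,65,-10] → ·
    (2,4)@(5, 9): e=[33,43,6] → █
    (4,4)@(9, 9): e=[45,-1,38] → ·
    (2,5)@(5, 11): e=[49,39,-6] → ·
    (3,5)@(7, 11): e=[55,17,10] → █
    (4,5)@(9, 11): e=[61,-5,26] → ·
    (3,6)@(7, 13): e=[71,13,-2] → ·
  covered (10 px):
    · · · · ·
    · · · · ·
    · · █ █ █
    · █ █ █ █
    · · █ █ ·
    · · · █ ·
    · · · · ·
    · · · · ·
    · · · · ·

Result: [21,22,39]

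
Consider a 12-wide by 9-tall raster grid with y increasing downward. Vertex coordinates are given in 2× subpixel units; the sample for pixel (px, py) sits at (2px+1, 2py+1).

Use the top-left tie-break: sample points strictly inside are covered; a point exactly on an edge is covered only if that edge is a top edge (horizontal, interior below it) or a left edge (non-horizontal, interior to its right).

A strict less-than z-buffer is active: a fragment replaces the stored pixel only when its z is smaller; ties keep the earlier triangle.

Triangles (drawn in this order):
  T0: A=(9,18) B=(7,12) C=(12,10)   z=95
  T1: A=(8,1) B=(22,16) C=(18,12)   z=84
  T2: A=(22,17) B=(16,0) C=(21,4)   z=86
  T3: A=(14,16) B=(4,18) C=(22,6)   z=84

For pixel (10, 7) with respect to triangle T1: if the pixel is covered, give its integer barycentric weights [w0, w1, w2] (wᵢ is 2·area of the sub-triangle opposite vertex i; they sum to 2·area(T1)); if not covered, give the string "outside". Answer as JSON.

T0:
  2·area = 34
  edge (9, 18)→(7, 12): d=(-2,-6) top-left  bias=+0
  edge (7, 12)→(12, 10): d=(5,-2) top-left  bias=+0
  edge (12, 10)→(9, 18): d=(-3,8) right/bottom  bias=-1
    (5,5)@(11, 11): e=[26,3,5] → X
    (6,5)@(13, 11): e=[38,7,-11] → .
    (4,6)@(9, 13): e=[10,9,15] → X
    (5,6)@(11, 13): e=[22,13,-1] → .
    (4,7)@(9, 15): e=[6,19,9] → X
    (5,7)@(11, 15): e=[18,23,-7] → .
    (4,8)@(9, 17): e=[2,29,3] → X
    (5,8)@(11, 17): e=[14,33,-13] → .
  covered (4 px):
    . . . . . . . . . . . .
    . . . . . . . . . . . .
    . . . . . . . . . . . .
    . . . . . . . . . . . .
    . . . . . . . . . . . .
    . . . . . X . . . . . .
    . . . . X . . . . . . .
    . . . . X . . . . . . .
    . . . . X . . . . . . .
T1:
  2·area = 4
  edge (8, 1)→(22, 16): d=(14,15) right/bottom  bias=-1
  edge (22, 16)→(18, 12): d=(-4,-4) top-left  bias=+0
  edge (18, 12)→(8, 1): d=(-10,-11) top-left  bias=+0
    (3,0)@(7, 1): e=[15,0,-11] → .  [on edge]
    (4,1)@(9, 3): e=[13,0,-9] → .  [on edge]
    (5,2)@(11, 5): e=[11,0,-7] → .  [on edge]
    (6,3)@(13, 7): e=[9,0,-5] → .  [on edge]
    (7,4)@(15, 9): e=[7,0,-3] → .  [on edge]
    (8,5)@(17, 11): e=[5,0,-1] → .  [on edge]
    (9,6)@(19, 13): e=[3,0,1] → X  [on edge]
    (10,6)@(21, 13): e=[-27,8,23] → .
    (9,7)@(19, 15): e=[31,-8,-19] → .
    (10,7)@(21, 15): e=[1,0,3] → X  [on edge]
    (11,7)@(23, 15): e=[-29,8,25] → .
    (10,8)@(21, 17): e=[29,-8,-17] → .
    (11,8)@(23, 17): e=[-1,0,5] → .  [on edge]
  covered (2 px):
    . . . . . . . . . . . .
    . . . . . . . . . . . .
    . . . . . . . . . . . .
    . . . . . . . . . . . .
    . . . . . . . . . . . .
    . . . . . . . . . . . .
    . . . . . . . . . X . .
    . . . . . . . . . . X .
    . . . . . . . . . . . .
T2:
  2·area = 61
  edge (22, 17)→(16, 0): d=(-6,-17) top-left  bias=+0
  edge (16, 0)→(21, 4): d=(5,4) right/bottom  bias=-1
  edge (21, 4)→(22, 17): d=(1,13) right/bottom  bias=-1
    (8,0)@(17, 1): e=[11,1,49] → X
    (9,0)@(19, 1): e=[45,-7,23] → .
    (8,1)@(17, 3): e=[-1,11,51] → .
    (9,1)@(19, 3): e=[33,3,25] → X
    (10,1)@(21, 3): e=[67,-5,-1] → .
    (9,2)@(19, 5): e=[21,13,27] → X
    (10,2)@(21, 5): e=[55,5,1] → X
    (11,2)@(23, 5): e=[89,-3,-25] → .
    (9,3)@(19, 7): e=[9,23,29] → X
    (11,3)@(23, 7): e=[77,7,-23] → .
    (9,4)@(19, 9): e=[-3,33,31] → .
    (10,4)@(21, 9): e=[31,25,5] → X
  covered (9 px):
    . . . . . . . . X . . .
    . . . . . . . . . X . .
    . . . . . . . . . X X .
    . . . . . . . . . X X .
    . . . . . . . . . . X .
    . . . . . . . . . . X .
    . . . . . . . . . . X .
    . . . . . . . . . . . .
    . . . . . . . . . . . .
T3:
  2·area = 84
  edge (14, 16)→(4, 18): d=(-10,2) right/bottom  bias=-1
  edge (4, 18)→(22, 6): d=(18,-12) top-left  bias=+0
  edge (22, 6)→(14, 16): d=(-8,10) right/bottom  bias=-1
    (10,3)@(21, 7): e=[76,6,2] → X
    (11,3)@(23, 7): e=[72,30,-18] → .
    (9,4)@(19, 9): e=[60,18,6] → X
    (10,4)@(21, 9): e=[56,42,-14] → .
    (7,5)@(15, 11): e=[48,6,30] → X
    (8,5)@(17, 11): e=[44,30,10] → X
    (9,5)@(19, 11): e=[40,54,-10] → .
    (6,6)@(13, 13): e=[32,18,34] → X
    (8,6)@(17, 13): e=[24,66,-6] → .
    (4,7)@(9, 15): e=[20,6,58] → X
    (5,7)@(11, 15): e=[16,30,38] → X
    (7,7)@(15, 15): e=[8,78,-2] → .
    (9,7)@(19, 15): e=[0,126,-42] → .  [on edge]
    (4,8)@(9, 17): e=[0,42,42] → .  [on edge]
  covered (10 px):
    . . . . . . . . . . . .
    . . . . . . . . . . . .
    . . . . . . . . . . . .
    . . . . . . . . . . X .
    . . . . . . . . . X . .
    . . . . . . . X X . . .
    . . . . . . X X . . . .
    . . . . X X X . . . . .
    . . . X . . . . . . . .

Final: [0,3,1]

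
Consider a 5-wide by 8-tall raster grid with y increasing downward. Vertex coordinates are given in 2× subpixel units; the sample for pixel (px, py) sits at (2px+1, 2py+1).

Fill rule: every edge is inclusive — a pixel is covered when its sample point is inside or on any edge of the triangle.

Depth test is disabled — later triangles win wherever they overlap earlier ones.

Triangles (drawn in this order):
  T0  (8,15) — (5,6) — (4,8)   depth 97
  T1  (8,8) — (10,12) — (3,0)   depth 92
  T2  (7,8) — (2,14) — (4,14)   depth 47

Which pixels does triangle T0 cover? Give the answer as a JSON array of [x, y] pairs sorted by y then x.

T0:
  2·area = 15  (B↔C swapped to make it positive)
  edge (8, 15)→(4, 8): d=(-4,-7) inclusive
  edge (4, 8)→(5, 6): d=(1,-2) inclusive
  edge (5, 6)→(8, 15): d=(3,9) inclusive
    (2,3)@(5, 7): e=[11,1,3] → #
    (3,3)@(7, 7): e=[25,5,-15] → ·
    (2,4)@(5, 9): e=[3,3,9] → #
    (3,4)@(7, 9): e=[17,7,-9] → ·
    (2,5)@(5, 11): e=[-5,5,15] → ·
    (3,6)@(7, 13): e=[1,11,3] → #
    (4,6)@(9, 13): e=[15,15,-15] → ·
    (3,7)@(7, 15): e=[-7,13,9] → ·
  covered (3 px):
    · · · · ·
    · · · · ·
    · · · · ·
    · · # · ·
    · · # · ·
    · · · · ·
    · · · # ·
    · · · · ·
T1:
  2·area = 4
  edge (8, 8)→(10, 12): d=(2,4) inclusive
  edge (10, 12)→(3, 0): d=(-7,-12) inclusive
  edge (3, 0)→(8, 8): d=(5,8) inclusive
  covered (0 px):
    · · · · ·
    · · · · ·
    · · · · ·
    · · · · ·
    · · · · ·
    · · · · ·
    · · · · ·
    · · · · ·
T2:
  2·area = 12  (B↔C swapped to make it positive)
  edge (7, 8)→(4, 14): d=(-3,6) inclusive
  edge (4, 14)→(2, 14): d=(-2,0) inclusive
  edge (2, 14)→(7, 8): d=(5,-6) inclusive
    (2,5)@(5, 11): e=[3,6,3] → #
    (3,5)@(7, 11): e=[-9,6,15] → ·
    (1,6)@(3, 13): e=[9,2,1] → #
    (2,6)@(5, 13): e=[-3,2,13] → ·
    (1,7)@(3, 15): e=[3,-2,11] → ·
  covered (2 px):
    · · · · ·
    · · · · ·
    · · · · ·
    · · · · ·
    · · · · ·
    · · # · ·
    · # · · ·
    · · · · ·

Result: [[2,3],[2,4],[3,6]]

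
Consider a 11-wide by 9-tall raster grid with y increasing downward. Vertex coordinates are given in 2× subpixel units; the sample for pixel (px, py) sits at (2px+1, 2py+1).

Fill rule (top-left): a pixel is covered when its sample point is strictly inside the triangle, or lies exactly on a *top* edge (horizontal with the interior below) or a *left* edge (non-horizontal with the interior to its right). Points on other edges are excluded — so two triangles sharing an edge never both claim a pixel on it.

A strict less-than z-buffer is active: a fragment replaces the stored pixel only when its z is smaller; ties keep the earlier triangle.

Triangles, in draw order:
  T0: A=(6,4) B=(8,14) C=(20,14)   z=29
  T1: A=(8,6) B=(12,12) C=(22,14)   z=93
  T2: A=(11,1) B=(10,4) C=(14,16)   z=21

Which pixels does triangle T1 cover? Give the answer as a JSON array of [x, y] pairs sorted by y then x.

T0:
  2·area = 120  (B↔C swapped to make it positive)
  edge (6, 4)→(20, 14): d=(14,10) right/bottom  bias=-1
  edge (20, 14)→(8, 14): d=(-12,0) right/bottom  bias=-1
  edge (8, 14)→(6, 4): d=(-2,-10) top-left  bias=+0
    (3,2)@(7, 5): e=[4,108,8] → #
    (4,2)@(9, 5): e=[-16,108,28] → ·
    (3,3)@(7, 7): e=[32,84,4] → #
    (4,3)@(9, 7): e=[12,84,24] → #
    (5,3)@(11, 7): e=[-8,84,44] → ·
    (3,4)@(7, 9): e=[60,60,0] → #  [on edge]
    (5,4)@(11, 9): e=[20,60,40] → #
    (6,4)@(13, 9): e=[0,60,60] → ·  [on edge]
    (3,5)@(7, 11): e=[88,36,-4] → ·
    (4,5)@(9, 11): e=[68,36,16] → #
    (6,5)@(13, 11): e=[28,36,56] → #
    (7,5)@(15, 11): e=[8,36,76] → #
  covered (15 px):
    · · · · · · · · · · ·
    · · · · · · · · · · ·
    · · · # · · · · · · ·
    · · · # # · · · · · ·
    · · · # # # · · · · ·
    · · · · # # # # · · ·
    · · · · # # # # # · ·
    · · · · · · · · · · ·
    · · · · · · · · · · ·
T1:
  2·area = 52  (B↔C swapped to make it positive)
  edge (8, 6)→(22, 14): d=(14,8) right/bottom  bias=-1
  edge (22, 14)→(12, 12): d=(-10,-2) top-left  bias=+0
  edge (12, 12)→(8, 6): d=(-4,-6) top-left  bias=+0
    (4,3)@(9, 7): e=[6,44,2] → #
    (5,3)@(11, 7): e=[-10,48,14] → ·
    (4,4)@(9, 9): e=[34,24,-6] → ·
    (5,4)@(11, 9): e=[18,28,6] → #
    (6,4)@(13, 9): e=[2,32,18] → #
    (7,4)@(15, 9): e=[-14,36,30] → ·
    (3,5)@(7, 11): e=[78,0,-26] → ·  [on edge]
    (5,5)@(11, 11): e=[46,8,-2] → ·
    (6,5)@(13, 11): e=[30,12,10] → #
    (7,5)@(15, 11): e=[14,16,22] → #
    (8,5)@(17, 11): e=[-2,20,34] → ·
    (6,6)@(13, 13): e=[58,-8,2] → ·
    (8,6)@(17, 13): e=[26,0,26] → #  [on edge]
  covered (7 px):
    · · · · · · · · · · ·
    · · · · · · · · · · ·
    · · · · · · · · · · ·
    · · · · # · · · · · ·
    · · · · · # # · · · ·
    · · · · · · # # · · ·
    · · · · · · · · # # ·
    · · · · · · · · · · ·
    · · · · · · · · · · ·
T2:
  2·area = 24  (B↔C swapped to make it positive)
  edge (11, 1)→(14, 16): d=(3,15) right/bottom  bias=-1
  edge (14, 16)→(10, 4): d=(-4,-12) top-left  bias=+0
  edge (10, 4)→(11, 1): d=(1,-3) top-left  bias=+0
    (4,0)@(9, 1): e=[30,0,-6] → ·  [on edge]
    (5,0)@(11, 1): e=[0,24,0] → ·  [on edge]
    (5,1)@(11, 3): e=[6,16,2] → #
    (6,1)@(13, 3): e=[-24,40,8] → ·
    (5,2)@(11, 5): e=[12,8,4] → #
    (6,2)@(13, 5): e=[-18,32,10] → ·
    (4,3)@(9, 7): e=[48,-24,0] → ·  [on edge]
    (5,3)@(11, 7): e=[18,0,6] → #  [on edge]
    (6,3)@(13, 7): e=[-12,24,12] → ·
    (5,4)@(11, 9): e=[24,-8,8] → ·
    (6,5)@(13, 11): e=[0,8,16] → ·  [on edge]
    (3,6)@(7, 13): e=[96,-72,0] → ·  [on edge]
    (6,6)@(13, 13): e=[6,0,18] → #  [on edge]
  covered (4 px):
    · · · · · · · · · · ·
    · · · · · # · · · · ·
    · · · · · # · · · · ·
    · · · · · # · · · · ·
    · · · · · · · · · · ·
    · · · · · · · · · · ·
    · · · · · · # · · · ·
    · · · · · · · · · · ·
    · · · · · · · · · · ·

Final: [[4,3],[5,4],[6,4],[6,5],[7,5],[8,6],[9,6]]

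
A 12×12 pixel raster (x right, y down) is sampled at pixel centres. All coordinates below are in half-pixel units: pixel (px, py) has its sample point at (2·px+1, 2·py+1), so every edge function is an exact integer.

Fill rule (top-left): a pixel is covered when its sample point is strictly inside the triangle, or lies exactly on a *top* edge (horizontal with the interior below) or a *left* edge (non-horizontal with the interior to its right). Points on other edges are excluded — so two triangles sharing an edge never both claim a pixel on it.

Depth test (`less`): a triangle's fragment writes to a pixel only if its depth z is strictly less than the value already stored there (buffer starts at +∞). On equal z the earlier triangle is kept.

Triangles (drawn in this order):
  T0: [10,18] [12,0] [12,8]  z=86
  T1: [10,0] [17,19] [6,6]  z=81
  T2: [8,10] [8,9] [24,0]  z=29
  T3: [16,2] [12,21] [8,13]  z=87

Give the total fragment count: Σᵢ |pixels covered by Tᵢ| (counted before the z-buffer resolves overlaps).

T0:
  2·area = 16
  edge (10, 18)→(12, 0): d=(2,-18) top-left  bias=+0
  edge (12, 0)→(12, 8): d=(0,8) right/bottom  bias=-1
  edge (12, 8)→(10, 18): d=(-2,10) right/bottom  bias=-1
    (6,1)@(13, 3): e=[24,-8,0] → .  [on edge]
    (5,4)@(11, 9): e=[0,8,8] → X  [on edge]
    (6,4)@(13, 9): e=[36,-8,-12] → .
    (5,5)@(11, 11): e=[4,8,4] → X
    (6,5)@(13, 11): e=[40,-8,-16] → .
    (5,6)@(11, 13): e=[8,8,0] → .  [on edge]
    (4,11)@(9, 23): e=[-8,24,0] → .  [on edge]
  covered (2 px):
    . . . . . . . . . . . .
    . . . . . . . . . . . .
    . . . . . . . . . . . .
    . . . . . . . . . . . .
    . . . . . X . . . . . .
    . . . . . X . . . . . .
    . . . . . . . . . . . .
    . . . . . . . . . . . .
    . . . . . . . . . . . .
    . . . . . . . . . . . .
    . . . . . . . . . . . .
    . . . . . . . . . . . .
T1:
  2·area = 118
  edge (10, 0)→(17, 19): d=(7,19) right/bottom  bias=-1
  edge (17, 19)→(6, 6): d=(-11,-13) top-left  bias=+0
  edge (6, 6)→(10, 0): d=(4,-6) top-left  bias=+0
    (4,1)@(9, 3): e=[40,72,6] → X
    (5,1)@(11, 3): e=[2,98,18] → X
    (6,1)@(13, 3): e=[-36,124,30] → .
    (3,2)@(7, 5): e=[92,24,2] → X
    (6,2)@(13, 5): e=[-22,102,38] → .
    (3,3)@(7, 7): e=[106,2,10] → X
    (6,3)@(13, 7): e=[-8,80,46] → .
    (3,4)@(7, 9): e=[120,-20,18] → .
    (4,4)@(9, 9): e=[82,6,30] → X
    (6,4)@(13, 9): e=[6,58,54] → X
    (7,4)@(15, 9): e=[-32,84,66] → .
    (4,5)@(9, 11): e=[96,-16,38] → .
    (8,9)@(17, 19): e=[0,0,118] → .  [on edge]
  covered (15 px):
    . . . . . . . . . . . .
    . . . . X X . . . . . .
    . . . X X X . . . . . .
    . . . X X X . . . . . .
    . . . . X X X . . . . .
    . . . . . X X . . . . .
    . . . . . . X . . . . .
    . . . . . . . X . . . .
    . . . . . . . . . . . .
    . . . . . . . . . . . .
    . . . . . . . . . . . .
    . . . . . . . . . . . .
T2:
  2·area = 16
  edge (8, 10)→(8, 9): d=(0,-1) top-left  bias=+0
  edge (8, 9)→(24, 0): d=(16,-9) top-left  bias=+0
  edge (24, 0)→(8, 10): d=(-16,10) right/bottom  bias=-1
    (9,1)@(19, 3): e=[11,3,2] → X
    (10,1)@(21, 3): e=[13,21,-18] → .
    (9,2)@(19, 5): e=[11,35,-30] → .
    (4,4)@(9, 9): e=[1,9,6] → X
    (5,4)@(11, 9): e=[3,27,-14] → .
    (4,5)@(9, 11): e=[1,41,-26] → .
  covered (2 px):
    . . . . . . . . . . . .
    . . . . . . . . . X . .
    . . . . . . . . . . . .
    . . . . . . . . . . . .
    . . . . X . . . . . . .
    . . . . . . . . . . . .
    . . . . . . . . . . . .
    . . . . . . . . . . . .
    . . . . . . . . . . . .
    . . . . . . . . . . . .
    . . . . . . . . . . . .
    . . . . . . . . . . . .
T3:
  2·area = 108
  edge (16, 2)→(12, 21): d=(-4,19) right/bottom  bias=-1
  edge (12, 21)→(8, 13): d=(-4,-8) top-left  bias=+0
  edge (8, 13)→(16, 2): d=(8,-11) top-left  bias=+0
    (1,1)@(3, 3): e=[243,0,-135] → .  [on edge]
    (7,2)@(15, 5): e=[7,88,13] → X
    (8,2)@(17, 5): e=[-31,104,35] → .
    (2,3)@(5, 7): e=[189,0,-81] → .  [on edge]
    (6,3)@(13, 7): e=[37,64,7] → X
    (7,3)@(15, 7): e=[-1,80,29] → .
    (5,4)@(11, 9): e=[67,40,1] → X
    (7,4)@(15, 9): e=[-9,72,45] → .
    (3,5)@(7, 11): e=[135,0,-27] → .  [on edge]
    (5,5)@(11, 11): e=[59,32,17] → X
    (7,5)@(15, 11): e=[-17,64,61] → .
    (4,6)@(9, 13): e=[89,8,11] → X
    (4,7)@(9, 15): e=[81,0,27] → X  [on edge]
    (5,9)@(11, 19): e=[27,0,81] → X  [on edge]
    (6,11)@(13, 23): e=[-27,0,135] → .  [on edge]
  covered (14 px):
    . . . . . . . . . . . .
    . . . . . . . . . . . .
    . . . . . . . X . . . .
    . . . . . . X . . . . .
    . . . . . X X . . . . .
    . . . . . X X . . . . .
    . . . . X X X . . . . .
    . . . . X X X . . . . .
    . . . . . X . . . . . .
    . . . . . X . . . . . .
    . . . . . . . . . . . .
    . . . . . . . . . . . .

Result: 33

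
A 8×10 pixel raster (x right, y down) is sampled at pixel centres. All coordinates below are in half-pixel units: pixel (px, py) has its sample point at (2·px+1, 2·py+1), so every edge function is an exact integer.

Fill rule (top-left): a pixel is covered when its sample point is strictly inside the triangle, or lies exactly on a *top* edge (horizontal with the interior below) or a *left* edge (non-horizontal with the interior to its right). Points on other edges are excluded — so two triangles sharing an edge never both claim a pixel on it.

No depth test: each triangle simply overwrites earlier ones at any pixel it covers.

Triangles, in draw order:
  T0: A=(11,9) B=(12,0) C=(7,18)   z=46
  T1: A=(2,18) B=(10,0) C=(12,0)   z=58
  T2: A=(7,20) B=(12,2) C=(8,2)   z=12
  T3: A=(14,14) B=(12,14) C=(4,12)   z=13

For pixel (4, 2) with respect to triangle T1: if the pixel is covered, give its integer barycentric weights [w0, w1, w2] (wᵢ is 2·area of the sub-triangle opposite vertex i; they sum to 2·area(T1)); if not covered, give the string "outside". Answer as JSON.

T0:
  2·area = 27  (B↔C swapped to make it positive)
  edge (11, 9)→(7, 18): d=(-4,9) right/bottom  bias=-1
  edge (7, 18)→(12, 0): d=(5,-18) top-left  bias=+0
  edge (12, 0)→(11, 9): d=(-1,9) right/bottom  bias=-1
    (5,2)@(11, 5): e=[16,7,4] → X
    (6,2)@(13, 5): e=[-2,43,-14] → .
    (5,3)@(11, 7): e=[8,17,2] → X
    (6,3)@(13, 7): e=[-10,53,-16] → .
    (5,4)@(11, 9): e=[0,27,0] → .  [on edge]
    (4,5)@(9, 11): e=[10,1,16] → X
    (5,5)@(11, 11): e=[-8,37,-2] → .
    (4,6)@(9, 13): e=[2,11,14] → X
    (5,6)@(11, 13): e=[-16,47,-4] → .
    (4,7)@(9, 15): e=[-6,21,12] → .
  covered (4 px):
    . . . . . . . .
    . . . . . . . .
    . . . . . X . .
    . . . . . X . .
    . . . . . . . .
    . . . . X . . .
    . . . . X . . .
    . . . . . . . .
    . . . . . . . .
    . . . . . . . .
T1:
  2·area = 36
  edge (2, 18)→(10, 0): d=(8,-18) top-left  bias=+0
  edge (10, 0)→(12, 0): d=(2,0) top-left  bias=+0
  edge (12, 0)→(2, 18): d=(-10,18) right/bottom  bias=-1
    (5,0)@(11, 1): e=[26,2,8] → X
    (6,0)@(13, 1): e=[62,2,-28] → .
    (4,1)@(9, 3): e=[6,6,24] → X
    (5,1)@(11, 3): e=[42,6,-12] → .
    (4,2)@(9, 5): e=[22,10,4] → X
    (5,2)@(11, 5): e=[58,10,-32] → .
    (3,3)@(7, 7): e=[2,14,20] → X
    (4,3)@(9, 7): e=[38,14,-16] → .
    (3,4)@(7, 9): e=[18,18,0] → .  [on edge]
  covered (4 px):
    . . . . . X . .
    . . . . X . . .
    . . . . X . . .
    . . . X . . . .
    . . . . . . . .
    . . . . . . . .
    . . . . . . . .
    . . . . . . . .
    . . . . . . . .
    . . . . . . . .
T2:
  2·area = 72  (B↔C swapped to make it positive)
  edge (7, 20)→(8, 2): d=(1,-18) top-left  bias=+0
  edge (8, 2)→(12, 2): d=(4,0) top-left  bias=+0
  edge (12, 2)→(7, 20): d=(-5,18) right/bottom  bias=-1
    (4,1)@(9, 3): e=[19,4,49] → X
    (5,1)@(11, 3): e=[55,4,13] → X
    (6,1)@(13, 3): e=[91,4,-23] → .
    (4,2)@(9, 5): e=[21,12,39] → X
    (6,2)@(13, 5): e=[93,12,-33] → .
    (4,3)@(9, 7): e=[23,20,29] → X
    (5,3)@(11, 7): e=[59,20,-7] → .
    (4,4)@(9, 9): e=[25,28,19] → X
    (5,4)@(11, 9): e=[61,28,-17] → .
    (4,5)@(9, 11): e=[27,36,9] → X
    (5,5)@(11, 11): e=[63,36,-27] → .
    (4,6)@(9, 13): e=[29,44,-1] → .
  covered (7 px):
    . . . . . . . .
    . . . . X X . .
    . . . . X X . .
    . . . . X . . .
    . . . . X . . .
    . . . . X . . .
    . . . . . . . .
    . . . . . . . .
    . . . . . . . .
    . . . . . . . .
T3:
  2·area = 4
  edge (14, 14)→(12, 14): d=(-2,0) right/bottom  bias=-1
  edge (12, 14)→(4, 12): d=(-8,-2) top-left  bias=+0
  edge (4, 12)→(14, 14): d=(10,2) right/bottom  bias=-1
    (4,6)@(9, 13): e=[2,2,0] → .  [on edge]
  covered (0 px):
    . . . . . . . .
    . . . . . . . .
    . . . . . . . .
    . . . . . . . .
    . . . . . . . .
    . . . . . . . .
    . . . . . . . .
    . . . . . . . .
    . . . . . . . .
    . . . . . . . .

Answer: [10,4,22]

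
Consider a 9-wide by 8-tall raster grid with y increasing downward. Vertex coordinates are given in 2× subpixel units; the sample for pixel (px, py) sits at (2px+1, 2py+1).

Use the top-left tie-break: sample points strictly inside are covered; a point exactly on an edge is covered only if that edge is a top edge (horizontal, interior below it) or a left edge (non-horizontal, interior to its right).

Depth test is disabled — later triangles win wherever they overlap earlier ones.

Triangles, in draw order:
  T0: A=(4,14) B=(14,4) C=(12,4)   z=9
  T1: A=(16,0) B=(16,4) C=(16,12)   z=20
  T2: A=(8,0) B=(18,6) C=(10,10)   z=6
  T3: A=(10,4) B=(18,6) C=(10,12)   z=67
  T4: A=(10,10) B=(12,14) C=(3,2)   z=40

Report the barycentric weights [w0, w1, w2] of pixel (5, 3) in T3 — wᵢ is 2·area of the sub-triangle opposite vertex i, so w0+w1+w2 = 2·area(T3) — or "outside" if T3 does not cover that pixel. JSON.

T0:
  2·area = 20  (B↔C swapped to make it positive)
  edge (4, 14)→(12, 4): d=(8,-10) top-left  bias=+0
  edge (12, 4)→(14, 4): d=(2,0) top-left  bias=+0
  edge (14, 4)→(4, 14): d=(-10,10) right/bottom  bias=-1
    (8,0)@(17, 1): e=[26,-6,0] → ·  [on edge]
    (7,1)@(15, 3): e=[22,-2,0] → ·  [on edge]
    (6,2)@(13, 5): e=[18,2,0] → ·  [on edge]
    (5,3)@(11, 7): e=[14,6,0] → ·  [on edge]
    (4,4)@(9, 9): e=[10,10,0] → ·  [on edge]
    (3,5)@(7, 11): e=[6,14,0] → ·  [on edge]
    (2,6)@(5, 13): e=[2,18,0] → ·  [on edge]
    (1,7)@(3, 15): e=[-2,22,0] → ·  [on edge]
  covered (0 px):
    · · · · · · · · ·
    · · · · · · · · ·
    · · · · · · · · ·
    · · · · · · · · ·
    · · · · · · · · ·
    · · · · · · · · ·
    · · · · · · · · ·
    · · · · · · · · ·
T1:
  degenerate (2·area = 0) — covers nothing
T2:
  2·area = 88
  edge (8, 0)→(18, 6): d=(10,6) right/bottom  bias=-1
  edge (18, 6)→(10, 10): d=(-8,4) right/bottom  bias=-1
  edge (10, 10)→(8, 0): d=(-2,-10) top-left  bias=+0
    (4,0)@(9, 1): e=[4,76,8] → █
    (5,0)@(11, 1): e=[-8,68,28] → ·
    (4,1)@(9, 3): e=[24,60,4] → █
    (5,1)@(11, 3): e=[12,52,24] → █
    (6,1)@(13, 3): e=[0,44,44] → ·  [on edge]
    (4,2)@(9, 5): e=[44,44,0] → █  [on edge]
    (6,2)@(13, 5): e=[20,28,40] → █
    (7,2)@(15, 5): e=[8,20,60] → █
    (8,2)@(17, 5): e=[-4,12,80] → ·
    (4,3)@(9, 7): e=[64,28,-4] → ·
    (5,3)@(11, 7): e=[52,20,16] → █
    (8,3)@(17, 7): e=[16,-4,76] → ·
    (5,7)@(11, 15): e=[132,-44,0] → ·  [on edge]
  covered (11 px):
    · · · · █ · · · ·
    · · · · █ █ · · ·
    · · · · █ █ █ █ ·
    · · · · · █ █ █ ·
    · · · · · █ · · ·
    · · · · · · · · ·
    · · · · · · · · ·
    · · · · · · · · ·
T3:
  2·area = 64
  edge (10, 4)→(18, 6): d=(8,2) right/bottom  bias=-1
  edge (18, 6)→(10, 12): d=(-8,6) right/bottom  bias=-1
  edge (10, 12)→(10, 4): d=(0,-8) top-left  bias=+0
    (5,2)@(11, 5): e=[6,50,8] → █
    (6,2)@(13, 5): e=[2,38,24] → █
    (7,2)@(15, 5): e=[-2,26,40] → ·
    (5,3)@(11, 7): e=[22,34,8] → █
    (7,3)@(15, 7): e=[14,10,40] → █
    (8,3)@(17, 7): e=[10,-2,56] → ·
    (5,4)@(11, 9): e=[38,18,8] → █
    (7,4)@(15, 9): e=[30,-6,40] → ·
    (5,5)@(11, 11): e=[54,2,8] → █
    (6,5)@(13, 11): e=[50,-10,24] → ·
    (5,6)@(11, 13): e=[70,-14,8] → ·
  covered (8 px):
    · · · · · · · · ·
    · · · · · · · · ·
    · · · · · █ █ · ·
    · · · · · █ █ █ ·
    · · · · · █ █ · ·
    · · · · · █ · · ·
    · · · · · · · · ·
    · · · · · · · · ·
T4:
  2·area = 12
  edge (10, 10)→(12, 14): d=(2,4) right/bottom  bias=-1
  edge (12, 14)→(3, 2): d=(-9,-12) top-left  bias=+0
  edge (3, 2)→(10, 10): d=(7,8) right/bottom  bias=-1
    (3,3)@(7, 7): e=[6,3,3] → █
    (4,3)@(9, 7): e=[-2,27,-13] → ·
    (3,4)@(7, 9): e=[10,-15,17] → ·
    (4,4)@(9, 9): e=[2,9,1] → █
    (5,4)@(11, 9): e=[-6,33,-15] → ·
    (4,5)@(9, 11): e=[6,-9,15] → ·
  covered (2 px):
    · · · · · · · · ·
    · · · · · · · · ·
    · · · · · · · · ·
    · · · █ · · · · ·
    · · · · █ · · · ·
    · · · · · · · · ·
    · · · · · · · · ·
    · · · · · · · · ·

Answer: [34,8,22]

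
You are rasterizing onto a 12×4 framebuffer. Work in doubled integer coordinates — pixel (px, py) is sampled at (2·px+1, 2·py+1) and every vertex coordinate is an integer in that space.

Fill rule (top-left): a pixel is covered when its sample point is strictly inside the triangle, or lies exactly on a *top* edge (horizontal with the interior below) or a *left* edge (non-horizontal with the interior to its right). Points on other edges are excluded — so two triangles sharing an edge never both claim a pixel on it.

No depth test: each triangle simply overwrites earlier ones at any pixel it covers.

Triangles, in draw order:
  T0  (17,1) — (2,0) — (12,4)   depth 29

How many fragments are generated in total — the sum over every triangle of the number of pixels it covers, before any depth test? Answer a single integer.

T0:
  2·area = 50  (B↔C swapped to make it positive)
  edge (17, 1)→(12, 4): d=(-5,3) right/bottom  bias=-1
  edge (12, 4)→(2, 0): d=(-10,-4) top-left  bias=+0
  edge (2, 0)→(17, 1): d=(15,1) right/bottom  bias=-1
    (2,0)@(5, 1): e=[36,2,12] → X
    (3,0)@(7, 1): e=[30,10,10] → X
    (4,0)@(9, 1): e=[24,18,8] → X
    (5,0)@(11, 1): e=[18,26,6] → X
    (6,0)@(13, 1): e=[12,34,4] → X
    (7,0)@(15, 1): e=[6,42,2] → X
    (8,0)@(17, 1): e=[0,50,0] → .  [on edge]
    (2,1)@(5, 3): e=[26,-18,42] → .
    (3,1)@(7, 3): e=[20,-10,40] → .
    (4,1)@(9, 3): e=[14,-2,38] → .
    (5,1)@(11, 3): e=[8,6,36] → X
    (7,1)@(15, 3): e=[-4,22,32] → .
    (3,3)@(7, 7): e=[0,-50,100] → .  [on edge]
  covered (8 px):
    . . X X X X X X . . . .
    . . . . . X X . . . . .
    . . . . . . . . . . . .
    . . . . . . . . . . . .

Result: 8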